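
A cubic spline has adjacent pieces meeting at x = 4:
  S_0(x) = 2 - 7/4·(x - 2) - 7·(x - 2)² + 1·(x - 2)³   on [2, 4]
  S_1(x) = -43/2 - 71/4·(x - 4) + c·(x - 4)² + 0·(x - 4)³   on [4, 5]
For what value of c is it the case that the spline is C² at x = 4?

S_0''(x) = -14 + 6·(x - 2), so S_0''(4) = -2. On the right, S_1''(4) = 2c, so c = -1.

-1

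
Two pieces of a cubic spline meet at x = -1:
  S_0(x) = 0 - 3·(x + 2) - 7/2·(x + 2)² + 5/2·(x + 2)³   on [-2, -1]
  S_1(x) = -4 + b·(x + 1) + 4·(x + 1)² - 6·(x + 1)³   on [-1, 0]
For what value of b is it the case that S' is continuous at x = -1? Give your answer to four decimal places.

-2.5000

S_0'(x) = -3 - 7·(x + 2) + 15/2·(x + 2)², so S_0'(-1) = -5/2. On the right, S_1'(-1) = b, so b = -5/2.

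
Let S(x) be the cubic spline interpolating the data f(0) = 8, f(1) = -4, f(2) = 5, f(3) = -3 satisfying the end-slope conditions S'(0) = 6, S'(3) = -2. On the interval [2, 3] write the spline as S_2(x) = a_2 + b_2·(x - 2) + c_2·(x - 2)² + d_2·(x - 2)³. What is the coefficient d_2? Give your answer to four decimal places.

With σ_i denoting the second derivative at x_i, h_i = 1, 1, 1, and Δ_i = (y_(i+1) − y_i)/h_i = -12, 9, -8:
  1·σ_0 + 4·σ_1 + 1·σ_2 = 6(Δ_1 - Δ_0) = 126
  1·σ_1 + 4·σ_2 + 1·σ_3 = 6(Δ_2 - Δ_1) = -102
Clamped end conditions give two more equations: 2h_0·σ_0 + h_0·σ_1 = 6(Δ_0 - S'(0)) = -108 and h_2·σ_2 + 2h_2·σ_3 = 6(S'(3) - Δ_2) = 36.
Forward elimination and back-substitution give σ_0 = -262/3, σ_1 = 200/3, σ_2 = -160/3, σ_3 = 134/3.
On [2, 3], with S_2(x) = a_2 + b_2·(x - 2) + c_2·(x - 2)² + d_2·(x - 2)³: c_2 = σ_2/2 = -80/3, d_2 = (σ_3 - σ_2)/(6h_2) = 49/3, b_2 = Δ_2 - h_2(2σ_2 + σ_3)/6 = 7/3.

16.3333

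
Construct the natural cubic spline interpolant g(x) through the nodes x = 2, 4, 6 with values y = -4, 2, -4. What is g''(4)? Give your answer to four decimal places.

Let σ_i = g''(x_i). Step sizes h_i = 2, 2; slopes of the chords Δ_i = (y_(i+1) - y_i)/h_i = 3, -3.
  2·σ_0 + 8·σ_1 + 2·σ_2 = 6(Δ_1 - Δ_0) = -36
Natural end conditions: σ_0 = σ_2 = 0.
Solving the tridiagonal system: σ_0 = 0, σ_1 = -9/2, σ_2 = 0.

-4.5000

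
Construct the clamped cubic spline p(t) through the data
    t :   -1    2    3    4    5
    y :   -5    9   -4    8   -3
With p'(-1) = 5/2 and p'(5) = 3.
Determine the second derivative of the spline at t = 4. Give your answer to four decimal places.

Write m_i for p''(x_i). With h_i = 3, 1, 1, 1 and divided differences Δ_i = 14/3, -13, 12, -11, the continuity of p' gives the tridiagonal system
  3·m_0 + 8·m_1 + 1·m_2 = 6(Δ_1 - Δ_0) = -106
  1·m_1 + 4·m_2 + 1·m_3 = 6(Δ_2 - Δ_1) = 150
  1·m_2 + 4·m_3 + 1·m_4 = 6(Δ_3 - Δ_2) = -138
Clamped end conditions give two more equations: 2h_0·m_0 + h_0·m_1 = 6(Δ_0 - p'(-1)) = 13 and h_3·m_3 + 2h_3·m_4 = 6(p'(5) - Δ_3) = 84.
Solving: m_0 = 1679/108, m_1 = -1445/54, m_2 = 6635/108, m_3 = -3725/54, m_4 = 8261/108.

-68.9815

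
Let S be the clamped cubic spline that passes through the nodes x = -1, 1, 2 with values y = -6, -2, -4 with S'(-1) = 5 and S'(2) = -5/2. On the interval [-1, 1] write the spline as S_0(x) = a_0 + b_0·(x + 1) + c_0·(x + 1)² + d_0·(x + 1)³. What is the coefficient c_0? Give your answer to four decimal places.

-1.5000

Put σ_i = S'' at the i-th knot. Here h = (2, 1) and Δ = (2, -2), so the interior equations h_(i-1)·σ_(i-1) + 2(h_(i-1)+h_i)·σ_i + h_i·σ_(i+1) = 6(Δ_i − Δ_(i-1)) read
  2·σ_0 + 6·σ_1 + 1·σ_2 = 6(Δ_1 - Δ_0) = -24
Clamped end conditions give two more equations: 2h_0·σ_0 + h_0·σ_1 = 6(Δ_0 - S'(-1)) = -18 and h_1·σ_1 + 2h_1·σ_2 = 6(S'(2) - Δ_1) = -3.
Forward elimination and back-substitution give σ_0 = -3, σ_1 = -3, σ_2 = 0.
On [-1, 1], with S_0(x) = a_0 + b_0·(x + 1) + c_0·(x + 1)² + d_0·(x + 1)³: c_0 = σ_0/2 = -3/2, d_0 = (σ_1 - σ_0)/(6h_0) = 0, b_0 = Δ_0 - h_0(2σ_0 + σ_1)/6 = 5.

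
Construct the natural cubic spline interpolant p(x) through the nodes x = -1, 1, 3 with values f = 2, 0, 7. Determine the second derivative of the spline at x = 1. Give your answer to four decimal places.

With σ_i denoting the second derivative at x_i, h_i = 2, 2, and Δ_i = (y_(i+1) − y_i)/h_i = -1, 7/2:
  2·σ_0 + 8·σ_1 + 2·σ_2 = 6(Δ_1 - Δ_0) = 27
Natural end conditions: σ_0 = σ_2 = 0.
Forward elimination and back-substitution give σ_0 = 0, σ_1 = 27/8, σ_2 = 0.

3.3750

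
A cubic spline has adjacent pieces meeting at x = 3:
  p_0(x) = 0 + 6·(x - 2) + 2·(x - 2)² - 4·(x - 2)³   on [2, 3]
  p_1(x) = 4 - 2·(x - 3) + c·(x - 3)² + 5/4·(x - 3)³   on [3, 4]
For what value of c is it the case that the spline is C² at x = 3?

-10

p_0''(x) = 4 - 24·(x - 2), so p_0''(3) = -20. On the right, p_1''(3) = 2c, so c = -10.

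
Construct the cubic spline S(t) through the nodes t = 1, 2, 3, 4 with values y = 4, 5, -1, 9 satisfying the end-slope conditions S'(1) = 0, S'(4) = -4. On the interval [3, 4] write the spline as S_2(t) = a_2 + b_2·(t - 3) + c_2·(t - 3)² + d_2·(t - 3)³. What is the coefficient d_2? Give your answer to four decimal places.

-18.7333

Write M_i for S''(x_i). With h_i = 1, 1, 1 and divided differences Δ_i = 1, -6, 10, the continuity of S' gives the tridiagonal system
  1·M_0 + 4·M_1 + 1·M_2 = 6(Δ_1 - Δ_0) = -42
  1·M_1 + 4·M_2 + 1·M_3 = 6(Δ_2 - Δ_1) = 96
Clamped end conditions give two more equations: 2h_0·M_0 + h_0·M_1 = 6(Δ_0 - S'(1)) = 6 and h_2·M_2 + 2h_2·M_3 = 6(S'(4) - Δ_2) = -84.
Solving: M_0 = 242/15, M_1 = -394/15, M_2 = 704/15, M_3 = -982/15.
On [3, 4], with S_2(t) = a_2 + b_2·(t - 3) + c_2·(t - 3)² + d_2·(t - 3)³: c_2 = M_2/2 = 352/15, d_2 = (M_3 - M_2)/(6h_2) = -281/15, b_2 = Δ_2 - h_2(2M_2 + M_3)/6 = 79/15.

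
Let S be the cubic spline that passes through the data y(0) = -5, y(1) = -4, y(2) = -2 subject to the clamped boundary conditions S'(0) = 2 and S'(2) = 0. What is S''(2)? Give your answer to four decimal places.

-8.5000

Put σ_i = S'' at the i-th knot. Here h = (1, 1) and Δ = (1, 2), so the interior equations h_(i-1)·σ_(i-1) + 2(h_(i-1)+h_i)·σ_i + h_i·σ_(i+1) = 6(Δ_i − Δ_(i-1)) read
  1·σ_0 + 4·σ_1 + 1·σ_2 = 6(Δ_1 - Δ_0) = 6
Clamped end conditions give two more equations: 2h_0·σ_0 + h_0·σ_1 = 6(Δ_0 - S'(0)) = -6 and h_1·σ_1 + 2h_1·σ_2 = 6(S'(2) - Δ_1) = -12.
Forward elimination and back-substitution give σ_0 = -11/2, σ_1 = 5, σ_2 = -17/2.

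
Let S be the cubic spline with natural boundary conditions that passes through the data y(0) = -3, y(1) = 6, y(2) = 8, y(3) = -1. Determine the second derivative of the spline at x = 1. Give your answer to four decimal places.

With M_i denoting the second derivative at x_i, h_i = 1, 1, 1, and Δ_i = (y_(i+1) − y_i)/h_i = 9, 2, -9:
  1·M_0 + 4·M_1 + 1·M_2 = 6(Δ_1 - Δ_0) = -42
  1·M_1 + 4·M_2 + 1·M_3 = 6(Δ_2 - Δ_1) = -66
Natural end conditions: M_0 = M_3 = 0.
Forward elimination and back-substitution give M_0 = 0, M_1 = -34/5, M_2 = -74/5, M_3 = 0.

-6.8000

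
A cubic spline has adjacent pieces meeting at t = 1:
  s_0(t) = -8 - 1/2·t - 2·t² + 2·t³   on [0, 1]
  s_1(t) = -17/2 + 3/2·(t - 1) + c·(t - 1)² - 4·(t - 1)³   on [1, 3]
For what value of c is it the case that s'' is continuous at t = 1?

4

s_0''(t) = -4 + 12·t, so s_0''(1) = 8. On the right, s_1''(1) = 2c, so c = 4.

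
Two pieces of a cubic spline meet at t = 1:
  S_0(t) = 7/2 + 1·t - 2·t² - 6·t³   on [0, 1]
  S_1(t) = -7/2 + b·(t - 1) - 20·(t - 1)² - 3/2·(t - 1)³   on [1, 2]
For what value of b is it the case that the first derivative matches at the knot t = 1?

-21

S_0'(t) = 1 - 4·t - 18·t², so S_0'(1) = -21. On the right, S_1'(1) = b, so b = -21.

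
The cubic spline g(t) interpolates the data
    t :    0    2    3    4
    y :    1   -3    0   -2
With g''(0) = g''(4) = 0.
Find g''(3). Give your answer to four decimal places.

Write σ_i for g''(x_i). With h_i = 2, 1, 1 and divided differences Δ_i = -2, 3, -2, the continuity of g' gives the tridiagonal system
  2·σ_0 + 6·σ_1 + 1·σ_2 = 6(Δ_1 - Δ_0) = 30
  1·σ_1 + 4·σ_2 + 1·σ_3 = 6(Δ_2 - Δ_1) = -30
Natural end conditions: σ_0 = σ_3 = 0.
Forward elimination and back-substitution give σ_0 = 0, σ_1 = 150/23, σ_2 = -210/23, σ_3 = 0.

-9.1304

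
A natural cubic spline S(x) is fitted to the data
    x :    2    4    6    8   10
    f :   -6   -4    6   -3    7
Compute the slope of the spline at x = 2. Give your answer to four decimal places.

-0.9196

Put M_i = S'' at the i-th knot. Here h = (2, 2, 2, 2) and Δ = (1, 5, -9/2, 5), so the interior equations h_(i-1)·M_(i-1) + 2(h_(i-1)+h_i)·M_i + h_i·M_(i+1) = 6(Δ_i − Δ_(i-1)) read
  2·M_0 + 8·M_1 + 2·M_2 = 6(Δ_1 - Δ_0) = 24
  2·M_1 + 8·M_2 + 2·M_3 = 6(Δ_2 - Δ_1) = -57
  2·M_2 + 8·M_3 + 2·M_4 = 6(Δ_3 - Δ_2) = 57
Natural end conditions: M_0 = M_4 = 0.
Solving: M_0 = 0, M_1 = 645/112, M_2 = -309/28, M_3 = 1107/112, M_4 = 0.
On [2, 4], S'(x) = b_0 + 2c_0·(x - 2) + 3d_0·(x - 2)² with b_0 = Δ_0 - h_0(2M_0 + M_1)/6 = -103/112, c_0 = M_0/2 = 0, d_0 = (M_1 - M_0)/(6h_0) = 215/448. So S'(2) = -103/112.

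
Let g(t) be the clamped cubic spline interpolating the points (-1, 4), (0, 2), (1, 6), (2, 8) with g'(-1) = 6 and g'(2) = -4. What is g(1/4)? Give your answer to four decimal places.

With M_i denoting the second derivative at x_i, h_i = 1, 1, 1, and Δ_i = (y_(i+1) − y_i)/h_i = -2, 4, 2:
  1·M_0 + 4·M_1 + 1·M_2 = 6(Δ_1 - Δ_0) = 36
  1·M_1 + 4·M_2 + 1·M_3 = 6(Δ_2 - Δ_1) = -12
Clamped end conditions give two more equations: 2h_0·M_0 + h_0·M_1 = 6(Δ_0 - g'(-1)) = -48 and h_2·M_2 + 2h_2·M_3 = 6(g'(2) - Δ_2) = -36.
Solving the tridiagonal system: M_0 = -496/15, M_1 = 272/15, M_2 = -52/15, M_3 = -244/15.
On [0, 1], g(t) = 2 - 22/15·t + 136/15·t² - 18/5·t³.
With t = 1/4: g(1/4) = 343/160.

2.1438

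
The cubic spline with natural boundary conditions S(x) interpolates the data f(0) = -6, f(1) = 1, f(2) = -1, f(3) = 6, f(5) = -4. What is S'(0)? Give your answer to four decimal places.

10.1744

Let M_i = S''(x_i). Step sizes h_i = 1, 1, 1, 2; slopes of the chords Δ_i = (y_(i+1) - y_i)/h_i = 7, -2, 7, -5.
  1·M_0 + 4·M_1 + 1·M_2 = 6(Δ_1 - Δ_0) = -54
  1·M_1 + 4·M_2 + 1·M_3 = 6(Δ_2 - Δ_1) = 54
  1·M_2 + 6·M_3 + 2·M_4 = 6(Δ_3 - Δ_2) = -72
Natural end conditions: M_0 = M_4 = 0.
Hence M_0 = 0, M_1 = -819/43, M_2 = 954/43, M_3 = -675/43, M_4 = 0.
On [0, 1], S'(x) = b_0 + 2c_0·x + 3d_0·x² with b_0 = Δ_0 - h_0(2M_0 + M_1)/6 = 875/86, c_0 = M_0/2 = 0, d_0 = (M_1 - M_0)/(6h_0) = -273/86. So S'(0) = 875/86.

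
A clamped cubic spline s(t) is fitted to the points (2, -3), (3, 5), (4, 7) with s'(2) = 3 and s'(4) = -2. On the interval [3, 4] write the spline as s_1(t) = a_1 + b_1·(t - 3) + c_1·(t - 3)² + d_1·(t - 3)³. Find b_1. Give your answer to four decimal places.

Let M_i = s''(x_i). Step sizes h_i = 1, 1; slopes of the chords Δ_i = (y_(i+1) - y_i)/h_i = 8, 2.
  1·M_0 + 4·M_1 + 1·M_2 = 6(Δ_1 - Δ_0) = -36
Clamped end conditions give two more equations: 2h_0·M_0 + h_0·M_1 = 6(Δ_0 - s'(2)) = 30 and h_1·M_1 + 2h_1·M_2 = 6(s'(4) - Δ_1) = -24.
Hence M_0 = 43/2, M_1 = -13, M_2 = -11/2.
On [3, 4], with s_1(t) = a_1 + b_1·(t - 3) + c_1·(t - 3)² + d_1·(t - 3)³: c_1 = M_1/2 = -13/2, d_1 = (M_2 - M_1)/(6h_1) = 5/4, b_1 = Δ_1 - h_1(2M_1 + M_2)/6 = 29/4.

7.2500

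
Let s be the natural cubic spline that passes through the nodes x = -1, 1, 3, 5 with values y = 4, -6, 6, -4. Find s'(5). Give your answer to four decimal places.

-8.6667

With M_i denoting the second derivative at x_i, h_i = 2, 2, 2, and Δ_i = (y_(i+1) − y_i)/h_i = -5, 6, -5:
  2·M_0 + 8·M_1 + 2·M_2 = 6(Δ_1 - Δ_0) = 66
  2·M_1 + 8·M_2 + 2·M_3 = 6(Δ_2 - Δ_1) = -66
Natural end conditions: M_0 = M_3 = 0.
Solving: M_0 = 0, M_1 = 11, M_2 = -11, M_3 = 0.
On [3, 5], s'(x) = b_2 + 2c_2·(x - 3) + 3d_2·(x - 3)² with b_2 = Δ_2 - h_2(2M_2 + M_3)/6 = 7/3, c_2 = M_2/2 = -11/2, d_2 = (M_3 - M_2)/(6h_2) = 11/12. So s'(5) = -26/3.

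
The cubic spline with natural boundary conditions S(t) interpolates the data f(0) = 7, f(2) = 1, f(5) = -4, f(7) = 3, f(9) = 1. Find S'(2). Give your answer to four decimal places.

-3.2888

Write M_i for S''(x_i). With h_i = 2, 3, 2, 2 and divided differences Δ_i = -3, -5/3, 7/2, -1, the continuity of S' gives the tridiagonal system
  2·M_0 + 10·M_1 + 3·M_2 = 6(Δ_1 - Δ_0) = 8
  3·M_1 + 10·M_2 + 2·M_3 = 6(Δ_2 - Δ_1) = 31
  2·M_2 + 8·M_3 + 2·M_4 = 6(Δ_3 - Δ_2) = -27
Natural end conditions: M_0 = M_4 = 0.
Solving: M_0 = 0, M_1 = -149/344, M_2 = 707/172, M_3 = -3029/688, M_4 = 0.
On [2, 5], S'(t) = b_1 + 2c_1·(t - 2) + 3d_1·(t - 2)² with b_1 = Δ_1 - h_1(2M_1 + M_2)/6 = -1697/516, c_1 = M_1/2 = -149/688, d_1 = (M_2 - M_1)/(6h_1) = 521/2064. So S'(2) = -1697/516.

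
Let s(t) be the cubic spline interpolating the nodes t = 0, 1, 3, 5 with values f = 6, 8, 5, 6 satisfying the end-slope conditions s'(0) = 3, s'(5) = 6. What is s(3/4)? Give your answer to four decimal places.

7.7364

Let σ_i = s''(x_i). Step sizes h_i = 1, 2, 2; slopes of the chords Δ_i = (y_(i+1) - y_i)/h_i = 2, -3/2, 1/2.
  1·σ_0 + 6·σ_1 + 2·σ_2 = 6(Δ_1 - Δ_0) = -21
  2·σ_1 + 8·σ_2 + 2·σ_3 = 6(Δ_2 - Δ_1) = 12
Clamped end conditions give two more equations: 2h_0·σ_0 + h_0·σ_1 = 6(Δ_0 - s'(0)) = -6 and h_2·σ_2 + 2h_2·σ_3 = 6(s'(5) - Δ_2) = 33.
Solving: σ_0 = -30/23, σ_1 = -78/23, σ_2 = 15/46, σ_3 = 186/23.
On [0, 1], s(t) = 6 + 3·t - 15/23·t² - 8/23·t³.
With t = 3/4: s(3/4) = 2847/368.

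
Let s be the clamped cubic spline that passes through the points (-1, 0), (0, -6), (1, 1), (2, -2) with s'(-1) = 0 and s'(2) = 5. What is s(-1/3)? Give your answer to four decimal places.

-4.4938

With σ_i denoting the second derivative at x_i, h_i = 1, 1, 1, and Δ_i = (y_(i+1) − y_i)/h_i = -6, 7, -3:
  1·σ_0 + 4·σ_1 + 1·σ_2 = 6(Δ_1 - Δ_0) = 78
  1·σ_1 + 4·σ_2 + 1·σ_3 = 6(Δ_2 - Δ_1) = -60
Clamped end conditions give two more equations: 2h_0·σ_0 + h_0·σ_1 = 6(Δ_0 - s'(-1)) = -36 and h_2·σ_2 + 2h_2·σ_3 = 6(s'(2) - Δ_2) = 48.
Forward elimination and back-substitution give σ_0 = -110/3, σ_1 = 112/3, σ_2 = -104/3, σ_3 = 124/3.
On [-1, 0], s(x) = 0 + 0·(x + 1) - 55/3·(x + 1)² + 37/3·(x + 1)³.
With (x + 1) = 2/3: s(-1/3) = -364/81.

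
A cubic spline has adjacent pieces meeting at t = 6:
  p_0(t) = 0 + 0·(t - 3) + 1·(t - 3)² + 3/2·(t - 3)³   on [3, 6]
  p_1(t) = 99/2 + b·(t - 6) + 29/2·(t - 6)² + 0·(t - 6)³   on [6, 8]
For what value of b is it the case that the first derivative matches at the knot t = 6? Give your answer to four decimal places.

p_0'(t) = 0 + 2·(t - 3) + 9/2·(t - 3)², so p_0'(6) = 93/2. On the right, p_1'(6) = b, so b = 93/2.

46.5000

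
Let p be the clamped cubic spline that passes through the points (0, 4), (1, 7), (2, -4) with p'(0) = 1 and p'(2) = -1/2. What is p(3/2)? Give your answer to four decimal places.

0.7969

With M_i denoting the second derivative at x_i, h_i = 1, 1, and Δ_i = (y_(i+1) − y_i)/h_i = 3, -11:
  1·M_0 + 4·M_1 + 1·M_2 = 6(Δ_1 - Δ_0) = -84
Clamped end conditions give two more equations: 2h_0·M_0 + h_0·M_1 = 6(Δ_0 - p'(0)) = 12 and h_1·M_1 + 2h_1·M_2 = 6(p'(2) - Δ_1) = 63.
Solving the tridiagonal system: M_0 = 105/4, M_1 = -81/2, M_2 = 207/4.
On [1, 2], p(t) = 7 - 49/8·(t - 1) - 81/4·(t - 1)² + 123/8·(t - 1)³.
With (t - 1) = 1/2: p(3/2) = 51/64.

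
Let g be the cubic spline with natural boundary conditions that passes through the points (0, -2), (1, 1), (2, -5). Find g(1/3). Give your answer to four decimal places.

-0.3333

Let M_i = g''(x_i). Step sizes h_i = 1, 1; slopes of the chords Δ_i = (y_(i+1) - y_i)/h_i = 3, -6.
  1·M_0 + 4·M_1 + 1·M_2 = 6(Δ_1 - Δ_0) = -54
Natural end conditions: M_0 = M_2 = 0.
Solving: M_0 = 0, M_1 = -27/2, M_2 = 0.
On [0, 1], g(x) = -2 + 21/4·x + 0·x² - 9/4·x³.
With x = 1/3: g(1/3) = -1/3.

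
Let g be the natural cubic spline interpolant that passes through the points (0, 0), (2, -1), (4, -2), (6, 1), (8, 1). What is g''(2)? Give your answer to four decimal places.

Write σ_i for g''(x_i). With h_i = 2, 2, 2, 2 and divided differences Δ_i = -1/2, -1/2, 3/2, 0, the continuity of g' gives the tridiagonal system
  2·σ_0 + 8·σ_1 + 2·σ_2 = 6(Δ_1 - Δ_0) = 0
  2·σ_1 + 8·σ_2 + 2·σ_3 = 6(Δ_2 - Δ_1) = 12
  2·σ_2 + 8·σ_3 + 2·σ_4 = 6(Δ_3 - Δ_2) = -9
Natural end conditions: σ_0 = σ_4 = 0.
Solving: σ_0 = 0, σ_1 = -57/112, σ_2 = 57/28, σ_3 = -183/112, σ_4 = 0.

-0.5089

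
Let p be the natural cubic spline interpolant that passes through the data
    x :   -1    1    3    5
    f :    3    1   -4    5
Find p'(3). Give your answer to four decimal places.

With M_i denoting the second derivative at x_i, h_i = 2, 2, 2, and Δ_i = (y_(i+1) − y_i)/h_i = -1, -5/2, 9/2:
  2·M_0 + 8·M_1 + 2·M_2 = 6(Δ_1 - Δ_0) = -9
  2·M_1 + 8·M_2 + 2·M_3 = 6(Δ_2 - Δ_1) = 42
Natural end conditions: M_0 = M_3 = 0.
Hence M_0 = 0, M_1 = -13/5, M_2 = 59/10, M_3 = 0.
On [3, 5], p'(x) = b_2 + 2c_2·(x - 3) + 3d_2·(x - 3)² with b_2 = Δ_2 - h_2(2M_2 + M_3)/6 = 17/30, c_2 = M_2/2 = 59/20, d_2 = (M_3 - M_2)/(6h_2) = -59/120. So p'(3) = 17/30.

0.5667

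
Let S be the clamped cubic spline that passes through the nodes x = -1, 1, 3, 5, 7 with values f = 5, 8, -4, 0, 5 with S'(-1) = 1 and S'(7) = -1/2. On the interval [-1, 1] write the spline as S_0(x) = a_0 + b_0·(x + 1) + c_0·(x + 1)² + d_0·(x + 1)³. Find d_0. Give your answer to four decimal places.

With M_i denoting the second derivative at x_i, h_i = 2, 2, 2, 2, and Δ_i = (y_(i+1) − y_i)/h_i = 3/2, -6, 2, 5/2:
  2·M_0 + 8·M_1 + 2·M_2 = 6(Δ_1 - Δ_0) = -45
  2·M_1 + 8·M_2 + 2·M_3 = 6(Δ_2 - Δ_1) = 48
  2·M_2 + 8·M_3 + 2·M_4 = 6(Δ_3 - Δ_2) = 3
Clamped end conditions give two more equations: 2h_0·M_0 + h_0·M_1 = 6(Δ_0 - S'(-1)) = 3 and h_3·M_3 + 2h_3·M_4 = 6(S'(7) - Δ_3) = -18.
Solving the tridiagonal system: M_0 = 591/112, M_1 = -507/56, M_2 = 135/16, M_3 = -39/56, M_4 = -465/112.
On [-1, 1], with S_0(x) = a_0 + b_0·(x + 1) + c_0·(x + 1)² + d_0·(x + 1)³: c_0 = M_0/2 = 591/224, d_0 = (M_1 - M_0)/(6h_0) = -535/448, b_0 = Δ_0 - h_0(2M_0 + M_1)/6 = 1.

-1.1942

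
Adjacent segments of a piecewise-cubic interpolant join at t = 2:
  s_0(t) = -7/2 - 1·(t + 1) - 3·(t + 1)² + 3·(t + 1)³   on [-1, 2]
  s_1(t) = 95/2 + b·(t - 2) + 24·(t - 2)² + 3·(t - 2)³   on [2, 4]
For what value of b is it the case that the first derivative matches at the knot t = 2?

62

s_0'(t) = -1 - 6·(t + 1) + 9·(t + 1)², so s_0'(2) = 62. On the right, s_1'(2) = b, so b = 62.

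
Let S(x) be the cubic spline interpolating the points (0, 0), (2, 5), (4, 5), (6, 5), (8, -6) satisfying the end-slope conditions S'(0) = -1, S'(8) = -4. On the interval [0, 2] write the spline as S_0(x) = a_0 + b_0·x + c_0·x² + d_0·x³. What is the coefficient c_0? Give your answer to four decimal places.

Put M_i = S'' at the i-th knot. Here h = (2, 2, 2, 2) and Δ = (5/2, 0, 0, -11/2), so the interior equations h_(i-1)·M_(i-1) + 2(h_(i-1)+h_i)·M_i + h_i·M_(i+1) = 6(Δ_i − Δ_(i-1)) read
  2·M_0 + 8·M_1 + 2·M_2 = 6(Δ_1 - Δ_0) = -15
  2·M_1 + 8·M_2 + 2·M_3 = 6(Δ_2 - Δ_1) = 0
  2·M_2 + 8·M_3 + 2·M_4 = 6(Δ_3 - Δ_2) = -33
Clamped end conditions give two more equations: 2h_0·M_0 + h_0·M_1 = 6(Δ_0 - S'(0)) = 21 and h_3·M_3 + 2h_3·M_4 = 6(S'(8) - Δ_3) = 9.
Solving the tridiagonal system: M_0 = 417/56, M_1 = -123/28, M_2 = 21/8, M_3 = -171/28, M_4 = 297/56.
On [0, 2], with S_0(x) = a_0 + b_0·x + c_0·x² + d_0·x³: c_0 = M_0/2 = 417/112, d_0 = (M_1 - M_0)/(6h_0) = -221/224, b_0 = Δ_0 - h_0(2M_0 + M_1)/6 = -1.

3.7232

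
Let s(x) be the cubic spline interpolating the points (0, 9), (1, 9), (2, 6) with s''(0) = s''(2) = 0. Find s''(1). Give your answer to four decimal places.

-4.5000

Let σ_i = s''(x_i). Step sizes h_i = 1, 1; slopes of the chords Δ_i = (y_(i+1) - y_i)/h_i = 0, -3.
  1·σ_0 + 4·σ_1 + 1·σ_2 = 6(Δ_1 - Δ_0) = -18
Natural end conditions: σ_0 = σ_2 = 0.
Solving: σ_0 = 0, σ_1 = -9/2, σ_2 = 0.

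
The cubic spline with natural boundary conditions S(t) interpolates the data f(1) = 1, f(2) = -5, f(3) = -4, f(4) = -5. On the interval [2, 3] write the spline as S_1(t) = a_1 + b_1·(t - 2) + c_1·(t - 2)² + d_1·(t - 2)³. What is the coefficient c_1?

Write m_i for S''(x_i). With h_i = 1, 1, 1 and divided differences Δ_i = -6, 1, -1, the continuity of S' gives the tridiagonal system
  1·m_0 + 4·m_1 + 1·m_2 = 6(Δ_1 - Δ_0) = 42
  1·m_1 + 4·m_2 + 1·m_3 = 6(Δ_2 - Δ_1) = -12
Natural end conditions: m_0 = m_3 = 0.
Solving: m_0 = 0, m_1 = 12, m_2 = -6, m_3 = 0.
On [2, 3], with S_1(t) = a_1 + b_1·(t - 2) + c_1·(t - 2)² + d_1·(t - 2)³: c_1 = m_1/2 = 6, d_1 = (m_2 - m_1)/(6h_1) = -3, b_1 = Δ_1 - h_1(2m_1 + m_2)/6 = -2.

6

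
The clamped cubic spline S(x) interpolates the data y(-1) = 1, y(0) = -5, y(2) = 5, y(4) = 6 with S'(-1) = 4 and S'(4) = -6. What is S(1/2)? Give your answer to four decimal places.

Let M_i = S''(x_i). Step sizes h_i = 1, 2, 2; slopes of the chords Δ_i = (y_(i+1) - y_i)/h_i = -6, 5, 1/2.
  1·M_0 + 6·M_1 + 2·M_2 = 6(Δ_1 - Δ_0) = 66
  2·M_1 + 8·M_2 + 2·M_3 = 6(Δ_2 - Δ_1) = -27
Clamped end conditions give two more equations: 2h_0·M_0 + h_0·M_1 = 6(Δ_0 - S'(-1)) = -60 and h_2·M_2 + 2h_2·M_3 = 6(S'(4) - Δ_2) = -39.
Solving: M_0 = -919/23, M_1 = 458/23, M_2 = -311/46, M_3 = -293/46.
On [0, 2], S(x) = -5 - 277/46·x + 229/23·x² - 409/184·x³.
With x = 1/2: S(1/2) = -8537/1472.

-5.7996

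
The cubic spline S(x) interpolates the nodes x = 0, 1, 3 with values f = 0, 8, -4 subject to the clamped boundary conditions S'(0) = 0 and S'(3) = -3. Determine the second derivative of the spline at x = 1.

With σ_i denoting the second derivative at x_i, h_i = 1, 2, and Δ_i = (y_(i+1) − y_i)/h_i = 8, -6:
  1·σ_0 + 6·σ_1 + 2·σ_2 = 6(Δ_1 - Δ_0) = -84
Clamped end conditions give two more equations: 2h_0·σ_0 + h_0·σ_1 = 6(Δ_0 - S'(0)) = 48 and h_1·σ_1 + 2h_1·σ_2 = 6(S'(3) - Δ_1) = 18.
Solving the tridiagonal system: σ_0 = 37, σ_1 = -26, σ_2 = 35/2.

-26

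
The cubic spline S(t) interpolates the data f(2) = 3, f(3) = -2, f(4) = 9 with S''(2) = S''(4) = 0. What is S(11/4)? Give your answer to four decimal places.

Put m_i = S'' at the i-th knot. Here h = (1, 1) and Δ = (-5, 11), so the interior equations h_(i-1)·m_(i-1) + 2(h_(i-1)+h_i)·m_i + h_i·m_(i+1) = 6(Δ_i − Δ_(i-1)) read
  1·m_0 + 4·m_1 + 1·m_2 = 6(Δ_1 - Δ_0) = 96
Natural end conditions: m_0 = m_2 = 0.
Forward elimination and back-substitution give m_0 = 0, m_1 = 24, m_2 = 0.
On [2, 3], S(t) = 3 - 9·(t - 2) + 0·(t - 2)² + 4·(t - 2)³.
With (t - 2) = 3/4: S(11/4) = -33/16.

-2.0625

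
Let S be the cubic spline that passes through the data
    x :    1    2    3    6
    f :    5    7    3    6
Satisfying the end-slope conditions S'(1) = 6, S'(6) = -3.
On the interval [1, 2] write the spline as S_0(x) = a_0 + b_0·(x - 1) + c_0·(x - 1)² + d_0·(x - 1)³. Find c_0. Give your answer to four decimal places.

-3.7241

Put σ_i = S'' at the i-th knot. Here h = (1, 1, 3) and Δ = (2, -4, 1), so the interior equations h_(i-1)·σ_(i-1) + 2(h_(i-1)+h_i)·σ_i + h_i·σ_(i+1) = 6(Δ_i − Δ_(i-1)) read
  1·σ_0 + 4·σ_1 + 1·σ_2 = 6(Δ_1 - Δ_0) = -36
  1·σ_1 + 8·σ_2 + 3·σ_3 = 6(Δ_2 - Δ_1) = 30
Clamped end conditions give two more equations: 2h_0·σ_0 + h_0·σ_1 = 6(Δ_0 - S'(1)) = -24 and h_2·σ_2 + 2h_2·σ_3 = 6(S'(6) - Δ_2) = -24.
Hence σ_0 = -216/29, σ_1 = -264/29, σ_2 = 228/29, σ_3 = -230/29.
On [1, 2], with S_0(x) = a_0 + b_0·(x - 1) + c_0·(x - 1)² + d_0·(x - 1)³: c_0 = σ_0/2 = -108/29, d_0 = (σ_1 - σ_0)/(6h_0) = -8/29, b_0 = Δ_0 - h_0(2σ_0 + σ_1)/6 = 6.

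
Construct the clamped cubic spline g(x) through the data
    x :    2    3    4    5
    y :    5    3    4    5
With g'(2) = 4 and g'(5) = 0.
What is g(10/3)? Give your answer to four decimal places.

With M_i denoting the second derivative at x_i, h_i = 1, 1, 1, and Δ_i = (y_(i+1) − y_i)/h_i = -2, 1, 1:
  1·M_0 + 4·M_1 + 1·M_2 = 6(Δ_1 - Δ_0) = 18
  1·M_1 + 4·M_2 + 1·M_3 = 6(Δ_2 - Δ_1) = 0
Clamped end conditions give two more equations: 2h_0·M_0 + h_0·M_1 = 6(Δ_0 - g'(2)) = -36 and h_2·M_2 + 2h_2·M_3 = 6(g'(5) - Δ_2) = -6.
Forward elimination and back-substitution give M_0 = -352/15, M_1 = 164/15, M_2 = -34/15, M_3 = -28/15.
On [3, 4], g(x) = 3 - 34/15·(x - 3) + 82/15·(x - 3)² - 11/5·(x - 3)³.
With (x - 3) = 1/3: g(10/3) = 374/135.

2.7704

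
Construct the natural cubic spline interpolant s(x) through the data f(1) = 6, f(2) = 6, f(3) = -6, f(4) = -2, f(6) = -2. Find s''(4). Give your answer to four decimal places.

With m_i denoting the second derivative at x_i, h_i = 1, 1, 1, 2, and Δ_i = (y_(i+1) − y_i)/h_i = 0, -12, 4, 0:
  1·m_0 + 4·m_1 + 1·m_2 = 6(Δ_1 - Δ_0) = -72
  1·m_1 + 4·m_2 + 1·m_3 = 6(Δ_2 - Δ_1) = 96
  1·m_2 + 6·m_3 + 2·m_4 = 6(Δ_3 - Δ_2) = -24
Natural end conditions: m_0 = m_4 = 0.
Hence m_0 = 0, m_1 = -1128/43, m_2 = 1416/43, m_3 = -408/43, m_4 = 0.

-9.4884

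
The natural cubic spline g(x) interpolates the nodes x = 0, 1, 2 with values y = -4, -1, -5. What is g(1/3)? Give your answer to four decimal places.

Let m_i = g''(x_i). Step sizes h_i = 1, 1; slopes of the chords Δ_i = (y_(i+1) - y_i)/h_i = 3, -4.
  1·m_0 + 4·m_1 + 1·m_2 = 6(Δ_1 - Δ_0) = -42
Natural end conditions: m_0 = m_2 = 0.
Hence m_0 = 0, m_1 = -21/2, m_2 = 0.
On [0, 1], g(x) = -4 + 19/4·x + 0·x² - 7/4·x³.
With x = 1/3: g(1/3) = -67/27.

-2.4815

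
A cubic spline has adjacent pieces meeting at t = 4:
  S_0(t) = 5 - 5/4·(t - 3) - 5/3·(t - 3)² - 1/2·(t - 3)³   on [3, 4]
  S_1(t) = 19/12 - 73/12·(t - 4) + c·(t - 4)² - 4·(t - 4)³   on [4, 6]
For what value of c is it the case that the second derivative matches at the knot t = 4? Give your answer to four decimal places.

-3.1667

S_0''(t) = -10/3 - 3·(t - 3), so S_0''(4) = -19/3. On the right, S_1''(4) = 2c, so c = -19/6.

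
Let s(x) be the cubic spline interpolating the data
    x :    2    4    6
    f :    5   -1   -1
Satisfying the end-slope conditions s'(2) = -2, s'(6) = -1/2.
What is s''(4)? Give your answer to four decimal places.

3.7500

Let σ_i = s''(x_i). Step sizes h_i = 2, 2; slopes of the chords Δ_i = (y_(i+1) - y_i)/h_i = -3, 0.
  2·σ_0 + 8·σ_1 + 2·σ_2 = 6(Δ_1 - Δ_0) = 18
Clamped end conditions give two more equations: 2h_0·σ_0 + h_0·σ_1 = 6(Δ_0 - s'(2)) = -6 and h_1·σ_1 + 2h_1·σ_2 = 6(s'(6) - Δ_1) = -3.
Hence σ_0 = -27/8, σ_1 = 15/4, σ_2 = -21/8.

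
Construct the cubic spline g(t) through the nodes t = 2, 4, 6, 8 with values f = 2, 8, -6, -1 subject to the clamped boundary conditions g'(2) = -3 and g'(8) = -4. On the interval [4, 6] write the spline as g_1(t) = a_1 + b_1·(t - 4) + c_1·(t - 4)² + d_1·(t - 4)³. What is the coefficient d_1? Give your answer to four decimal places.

Write M_i for g''(x_i). With h_i = 2, 2, 2 and divided differences Δ_i = 3, -7, 5/2, the continuity of g' gives the tridiagonal system
  2·M_0 + 8·M_1 + 2·M_2 = 6(Δ_1 - Δ_0) = -60
  2·M_1 + 8·M_2 + 2·M_3 = 6(Δ_2 - Δ_1) = 57
Clamped end conditions give two more equations: 2h_0·M_0 + h_0·M_1 = 6(Δ_0 - g'(2)) = 36 and h_2·M_2 + 2h_2·M_3 = 6(g'(8) - Δ_2) = -39.
Solving: M_0 = 503/30, M_1 = -233/15, M_2 = 461/30, M_3 = -523/30.
On [4, 6], with g_1(t) = a_1 + b_1·(t - 4) + c_1·(t - 4)² + d_1·(t - 4)³: c_1 = M_1/2 = -233/30, d_1 = (M_2 - M_1)/(6h_1) = 103/40, b_1 = Δ_1 - h_1(2M_1 + M_2)/6 = -53/30.

2.5750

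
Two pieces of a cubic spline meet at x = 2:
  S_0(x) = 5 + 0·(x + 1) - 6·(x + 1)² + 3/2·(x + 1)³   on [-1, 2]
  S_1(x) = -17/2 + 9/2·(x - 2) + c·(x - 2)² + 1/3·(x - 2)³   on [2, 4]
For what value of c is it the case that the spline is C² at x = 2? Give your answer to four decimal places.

7.5000

S_0''(x) = -12 + 9·(x + 1), so S_0''(2) = 15. On the right, S_1''(2) = 2c, so c = 15/2.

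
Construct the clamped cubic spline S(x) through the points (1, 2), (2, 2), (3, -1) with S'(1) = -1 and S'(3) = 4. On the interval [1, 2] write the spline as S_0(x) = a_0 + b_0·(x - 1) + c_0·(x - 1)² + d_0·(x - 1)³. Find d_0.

Write M_i for S''(x_i). With h_i = 1, 1 and divided differences Δ_i = 0, -3, the continuity of S' gives the tridiagonal system
  1·M_0 + 4·M_1 + 1·M_2 = 6(Δ_1 - Δ_0) = -18
Clamped end conditions give two more equations: 2h_0·M_0 + h_0·M_1 = 6(Δ_0 - S'(1)) = 6 and h_1·M_1 + 2h_1·M_2 = 6(S'(3) - Δ_1) = 42.
Solving: M_0 = 10, M_1 = -14, M_2 = 28.
On [1, 2], with S_0(x) = a_0 + b_0·(x - 1) + c_0·(x - 1)² + d_0·(x - 1)³: c_0 = M_0/2 = 5, d_0 = (M_1 - M_0)/(6h_0) = -4, b_0 = Δ_0 - h_0(2M_0 + M_1)/6 = -1.

-4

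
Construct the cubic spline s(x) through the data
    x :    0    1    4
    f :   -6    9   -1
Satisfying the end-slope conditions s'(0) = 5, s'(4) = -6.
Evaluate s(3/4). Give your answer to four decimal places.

4.8516

Write m_i for s''(x_i). With h_i = 1, 3 and divided differences Δ_i = 15, -10/3, the continuity of s' gives the tridiagonal system
  1·m_0 + 8·m_1 + 3·m_2 = 6(Δ_1 - Δ_0) = -110
Clamped end conditions give two more equations: 2h_0·m_0 + h_0·m_1 = 6(Δ_0 - s'(0)) = 60 and h_1·m_1 + 2h_1·m_2 = 6(s'(4) - Δ_1) = -16.
Solving: m_0 = 41, m_1 = -22, m_2 = 25/3.
On [0, 1], s(x) = -6 + 5·x + 41/2·x² - 21/2·x³.
With x = 3/4: s(3/4) = 621/128.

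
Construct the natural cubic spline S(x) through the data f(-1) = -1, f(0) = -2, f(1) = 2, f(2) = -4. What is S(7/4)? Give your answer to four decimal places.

-1.7969

With M_i denoting the second derivative at x_i, h_i = 1, 1, 1, and Δ_i = (y_(i+1) − y_i)/h_i = -1, 4, -6:
  1·M_0 + 4·M_1 + 1·M_2 = 6(Δ_1 - Δ_0) = 30
  1·M_1 + 4·M_2 + 1·M_3 = 6(Δ_2 - Δ_1) = -60
Natural end conditions: M_0 = M_3 = 0.
Solving the tridiagonal system: M_0 = 0, M_1 = 12, M_2 = -18, M_3 = 0.
On [1, 2], S(x) = 2 + 0·(x - 1) - 9·(x - 1)² + 3·(x - 1)³.
With (x - 1) = 3/4: S(7/4) = -115/64.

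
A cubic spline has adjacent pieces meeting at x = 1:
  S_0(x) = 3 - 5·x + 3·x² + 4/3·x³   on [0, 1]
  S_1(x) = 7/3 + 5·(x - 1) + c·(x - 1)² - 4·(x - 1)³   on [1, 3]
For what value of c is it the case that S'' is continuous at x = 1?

S_0''(x) = 6 + 8·x, so S_0''(1) = 14. On the right, S_1''(1) = 2c, so c = 7.

7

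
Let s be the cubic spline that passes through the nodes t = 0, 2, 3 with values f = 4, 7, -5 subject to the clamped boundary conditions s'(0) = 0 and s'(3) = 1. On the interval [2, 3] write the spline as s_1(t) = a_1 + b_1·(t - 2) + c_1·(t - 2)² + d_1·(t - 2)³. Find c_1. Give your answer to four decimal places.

-13.8333

With σ_i denoting the second derivative at x_i, h_i = 2, 1, and Δ_i = (y_(i+1) − y_i)/h_i = 3/2, -12:
  2·σ_0 + 6·σ_1 + 1·σ_2 = 6(Δ_1 - Δ_0) = -81
Clamped end conditions give two more equations: 2h_0·σ_0 + h_0·σ_1 = 6(Δ_0 - s'(0)) = 9 and h_1·σ_1 + 2h_1·σ_2 = 6(s'(3) - Δ_1) = 78.
Forward elimination and back-substitution give σ_0 = 193/12, σ_1 = -83/3, σ_2 = 317/6.
On [2, 3], with s_1(t) = a_1 + b_1·(t - 2) + c_1·(t - 2)² + d_1·(t - 2)³: c_1 = σ_1/2 = -83/6, d_1 = (σ_2 - σ_1)/(6h_1) = 161/12, b_1 = Δ_1 - h_1(2σ_1 + σ_2)/6 = -139/12.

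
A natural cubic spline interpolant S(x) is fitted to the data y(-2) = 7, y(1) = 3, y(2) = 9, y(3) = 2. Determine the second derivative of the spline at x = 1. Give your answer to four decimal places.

8.1935

Let M_i = S''(x_i). Step sizes h_i = 3, 1, 1; slopes of the chords Δ_i = (y_(i+1) - y_i)/h_i = -4/3, 6, -7.
  3·M_0 + 8·M_1 + 1·M_2 = 6(Δ_1 - Δ_0) = 44
  1·M_1 + 4·M_2 + 1·M_3 = 6(Δ_2 - Δ_1) = -78
Natural end conditions: M_0 = M_3 = 0.
Solving: M_0 = 0, M_1 = 254/31, M_2 = -668/31, M_3 = 0.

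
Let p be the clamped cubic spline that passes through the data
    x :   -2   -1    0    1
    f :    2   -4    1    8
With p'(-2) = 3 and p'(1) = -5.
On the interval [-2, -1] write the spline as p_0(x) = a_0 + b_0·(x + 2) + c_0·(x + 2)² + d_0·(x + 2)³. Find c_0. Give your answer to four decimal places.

-19.6667

Put m_i = p'' at the i-th knot. Here h = (1, 1, 1) and Δ = (-6, 5, 7), so the interior equations h_(i-1)·m_(i-1) + 2(h_(i-1)+h_i)·m_i + h_i·m_(i+1) = 6(Δ_i − Δ_(i-1)) read
  1·m_0 + 4·m_1 + 1·m_2 = 6(Δ_1 - Δ_0) = 66
  1·m_1 + 4·m_2 + 1·m_3 = 6(Δ_2 - Δ_1) = 12
Clamped end conditions give two more equations: 2h_0·m_0 + h_0·m_1 = 6(Δ_0 - p'(-2)) = -54 and h_2·m_2 + 2h_2·m_3 = 6(p'(1) - Δ_2) = -72.
Solving: m_0 = -118/3, m_1 = 74/3, m_2 = 20/3, m_3 = -118/3.
On [-2, -1], with p_0(x) = a_0 + b_0·(x + 2) + c_0·(x + 2)² + d_0·(x + 2)³: c_0 = m_0/2 = -59/3, d_0 = (m_1 - m_0)/(6h_0) = 32/3, b_0 = Δ_0 - h_0(2m_0 + m_1)/6 = 3.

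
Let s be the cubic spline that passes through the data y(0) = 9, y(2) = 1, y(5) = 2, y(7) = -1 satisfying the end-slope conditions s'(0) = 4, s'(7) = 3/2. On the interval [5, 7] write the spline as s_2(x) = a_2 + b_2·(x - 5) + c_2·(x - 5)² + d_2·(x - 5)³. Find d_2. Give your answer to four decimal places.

Let M_i = s''(x_i). Step sizes h_i = 2, 3, 2; slopes of the chords Δ_i = (y_(i+1) - y_i)/h_i = -4, 1/3, -3/2.
  2·M_0 + 10·M_1 + 3·M_2 = 6(Δ_1 - Δ_0) = 26
  3·M_1 + 10·M_2 + 2·M_3 = 6(Δ_2 - Δ_1) = -11
Clamped end conditions give two more equations: 2h_0·M_0 + h_0·M_1 = 6(Δ_0 - s'(0)) = -48 and h_2·M_2 + 2h_2·M_3 = 6(s'(7) - Δ_2) = 18.
Forward elimination and back-substitution give M_0 = -373/24, M_1 = 85/12, M_2 = -55/12, M_3 = 163/24.
On [5, 7], with s_2(x) = a_2 + b_2·(x - 5) + c_2·(x - 5)² + d_2·(x - 5)³: c_2 = M_2/2 = -55/24, d_2 = (M_3 - M_2)/(6h_2) = 91/96, b_2 = Δ_2 - h_2(2M_2 + M_3)/6 = -17/24.

0.9479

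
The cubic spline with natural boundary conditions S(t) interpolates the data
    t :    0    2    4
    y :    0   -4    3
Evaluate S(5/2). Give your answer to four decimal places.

Put σ_i = S'' at the i-th knot. Here h = (2, 2) and Δ = (-2, 7/2), so the interior equations h_(i-1)·σ_(i-1) + 2(h_(i-1)+h_i)·σ_i + h_i·σ_(i+1) = 6(Δ_i − Δ_(i-1)) read
  2·σ_0 + 8·σ_1 + 2·σ_2 = 6(Δ_1 - Δ_0) = 33
Natural end conditions: σ_0 = σ_2 = 0.
Solving: σ_0 = 0, σ_1 = 33/8, σ_2 = 0.
On [2, 4], S(t) = -4 + 3/4·(t - 2) + 33/16·(t - 2)² - 11/32·(t - 2)³.
With (t - 2) = 1/2: S(5/2) = -807/256.

-3.1523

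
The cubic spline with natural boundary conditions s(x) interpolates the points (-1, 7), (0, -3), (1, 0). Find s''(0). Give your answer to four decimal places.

Write m_i for s''(x_i). With h_i = 1, 1 and divided differences Δ_i = -10, 3, the continuity of s' gives the tridiagonal system
  1·m_0 + 4·m_1 + 1·m_2 = 6(Δ_1 - Δ_0) = 78
Natural end conditions: m_0 = m_2 = 0.
Solving: m_0 = 0, m_1 = 39/2, m_2 = 0.

19.5000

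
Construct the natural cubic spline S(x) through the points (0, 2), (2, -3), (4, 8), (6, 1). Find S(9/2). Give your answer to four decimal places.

8.1750

Write σ_i for S''(x_i). With h_i = 2, 2, 2 and divided differences Δ_i = -5/2, 11/2, -7/2, the continuity of S' gives the tridiagonal system
  2·σ_0 + 8·σ_1 + 2·σ_2 = 6(Δ_1 - Δ_0) = 48
  2·σ_1 + 8·σ_2 + 2·σ_3 = 6(Δ_2 - Δ_1) = -54
Natural end conditions: σ_0 = σ_3 = 0.
Solving: σ_0 = 0, σ_1 = 41/5, σ_2 = -44/5, σ_3 = 0.
On [4, 6], S(x) = 8 + 71/30·(x - 4) - 22/5·(x - 4)² + 11/15·(x - 4)³.
With (x - 4) = 1/2: S(9/2) = 327/40.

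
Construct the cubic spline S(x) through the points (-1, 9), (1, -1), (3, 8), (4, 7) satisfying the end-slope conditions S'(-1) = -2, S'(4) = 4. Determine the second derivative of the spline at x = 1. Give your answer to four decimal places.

13.3043

Put M_i = S'' at the i-th knot. Here h = (2, 2, 1) and Δ = (-5, 9/2, -1), so the interior equations h_(i-1)·M_(i-1) + 2(h_(i-1)+h_i)·M_i + h_i·M_(i+1) = 6(Δ_i − Δ_(i-1)) read
  2·M_0 + 8·M_1 + 2·M_2 = 6(Δ_1 - Δ_0) = 57
  2·M_1 + 6·M_2 + 1·M_3 = 6(Δ_2 - Δ_1) = -33
Clamped end conditions give two more equations: 2h_0·M_0 + h_0·M_1 = 6(Δ_0 - S'(-1)) = -18 and h_2·M_2 + 2h_2·M_3 = 6(S'(4) - Δ_2) = 30.
Hence M_0 = -513/46, M_1 = 306/23, M_2 = -312/23, M_3 = 501/23.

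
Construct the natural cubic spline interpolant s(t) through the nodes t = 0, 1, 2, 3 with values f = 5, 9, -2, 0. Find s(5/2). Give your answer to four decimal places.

Let m_i = s''(x_i). Step sizes h_i = 1, 1, 1; slopes of the chords Δ_i = (y_(i+1) - y_i)/h_i = 4, -11, 2.
  1·m_0 + 4·m_1 + 1·m_2 = 6(Δ_1 - Δ_0) = -90
  1·m_1 + 4·m_2 + 1·m_3 = 6(Δ_2 - Δ_1) = 78
Natural end conditions: m_0 = m_3 = 0.
Solving: m_0 = 0, m_1 = -146/5, m_2 = 134/5, m_3 = 0.
On [2, 3], s(t) = -2 - 104/15·(t - 2) + 67/5·(t - 2)² - 67/15·(t - 2)³.
With (t - 2) = 1/2: s(5/2) = -107/40.

-2.6750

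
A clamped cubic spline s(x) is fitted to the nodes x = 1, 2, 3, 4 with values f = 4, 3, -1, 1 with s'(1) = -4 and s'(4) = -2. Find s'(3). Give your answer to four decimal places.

Let σ_i = s''(x_i). Step sizes h_i = 1, 1, 1; slopes of the chords Δ_i = (y_(i+1) - y_i)/h_i = -1, -4, 2.
  1·σ_0 + 4·σ_1 + 1·σ_2 = 6(Δ_1 - Δ_0) = -18
  1·σ_1 + 4·σ_2 + 1·σ_3 = 6(Δ_2 - Δ_1) = 36
Clamped end conditions give two more equations: 2h_0·σ_0 + h_0·σ_1 = 6(Δ_0 - s'(1)) = 18 and h_2·σ_2 + 2h_2·σ_3 = 6(s'(4) - Δ_2) = -24.
Solving: σ_0 = 46/3, σ_1 = -38/3, σ_2 = 52/3, σ_3 = -62/3.
On [3, 4], s'(x) = b_2 + 2c_2·(x - 3) + 3d_2·(x - 3)² with b_2 = Δ_2 - h_2(2σ_2 + σ_3)/6 = -1/3, c_2 = σ_2/2 = 26/3, d_2 = (σ_3 - σ_2)/(6h_2) = -19/3. So s'(3) = -1/3.

-0.3333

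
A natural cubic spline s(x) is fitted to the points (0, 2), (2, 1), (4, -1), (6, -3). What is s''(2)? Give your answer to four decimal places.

With M_i denoting the second derivative at x_i, h_i = 2, 2, 2, and Δ_i = (y_(i+1) − y_i)/h_i = -1/2, -1, -1:
  2·M_0 + 8·M_1 + 2·M_2 = 6(Δ_1 - Δ_0) = -3
  2·M_1 + 8·M_2 + 2·M_3 = 6(Δ_2 - Δ_1) = 0
Natural end conditions: M_0 = M_3 = 0.
Hence M_0 = 0, M_1 = -2/5, M_2 = 1/10, M_3 = 0.

-0.4000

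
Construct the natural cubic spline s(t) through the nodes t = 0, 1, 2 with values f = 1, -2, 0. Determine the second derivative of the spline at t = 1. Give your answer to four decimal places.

With M_i denoting the second derivative at x_i, h_i = 1, 1, and Δ_i = (y_(i+1) − y_i)/h_i = -3, 2:
  1·M_0 + 4·M_1 + 1·M_2 = 6(Δ_1 - Δ_0) = 30
Natural end conditions: M_0 = M_2 = 0.
Hence M_0 = 0, M_1 = 15/2, M_2 = 0.

7.5000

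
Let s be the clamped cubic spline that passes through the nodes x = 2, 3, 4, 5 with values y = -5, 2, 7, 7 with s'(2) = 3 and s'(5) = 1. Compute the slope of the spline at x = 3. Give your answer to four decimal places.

Write M_i for s''(x_i). With h_i = 1, 1, 1 and divided differences Δ_i = 7, 5, 0, the continuity of s' gives the tridiagonal system
  1·M_0 + 4·M_1 + 1·M_2 = 6(Δ_1 - Δ_0) = -12
  1·M_1 + 4·M_2 + 1·M_3 = 6(Δ_2 - Δ_1) = -30
Clamped end conditions give two more equations: 2h_0·M_0 + h_0·M_1 = 6(Δ_0 - s'(2)) = 24 and h_2·M_2 + 2h_2·M_3 = 6(s'(5) - Δ_2) = 6.
Forward elimination and back-substitution give M_0 = 214/15, M_1 = -68/15, M_2 = -122/15, M_3 = 106/15.
On [3, 4], s'(x) = b_1 + 2c_1·(x - 3) + 3d_1·(x - 3)² with b_1 = Δ_1 - h_1(2M_1 + M_2)/6 = 118/15, c_1 = M_1/2 = -34/15, d_1 = (M_2 - M_1)/(6h_1) = -3/5. So s'(3) = 118/15.

7.8667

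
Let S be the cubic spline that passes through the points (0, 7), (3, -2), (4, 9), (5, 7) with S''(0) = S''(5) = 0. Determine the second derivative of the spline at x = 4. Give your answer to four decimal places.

With M_i denoting the second derivative at x_i, h_i = 3, 1, 1, and Δ_i = (y_(i+1) − y_i)/h_i = -3, 11, -2:
  3·M_0 + 8·M_1 + 1·M_2 = 6(Δ_1 - Δ_0) = 84
  1·M_1 + 4·M_2 + 1·M_3 = 6(Δ_2 - Δ_1) = -78
Natural end conditions: M_0 = M_3 = 0.
Forward elimination and back-substitution give M_0 = 0, M_1 = 414/31, M_2 = -708/31, M_3 = 0.

-22.8387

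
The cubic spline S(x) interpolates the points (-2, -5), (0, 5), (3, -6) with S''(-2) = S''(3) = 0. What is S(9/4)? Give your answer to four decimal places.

Put σ_i = S'' at the i-th knot. Here h = (2, 3) and Δ = (5, -11/3), so the interior equations h_(i-1)·σ_(i-1) + 2(h_(i-1)+h_i)·σ_i + h_i·σ_(i+1) = 6(Δ_i − Δ_(i-1)) read
  2·σ_0 + 10·σ_1 + 3·σ_2 = 6(Δ_1 - Δ_0) = -52
Natural end conditions: σ_0 = σ_2 = 0.
Solving the tridiagonal system: σ_0 = 0, σ_1 = -26/5, σ_2 = 0.
On [0, 3], S(x) = 5 + 23/15·x - 13/5·x² + 13/45·x³.
With x = 9/4: S(9/4) = -91/64.

-1.4219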